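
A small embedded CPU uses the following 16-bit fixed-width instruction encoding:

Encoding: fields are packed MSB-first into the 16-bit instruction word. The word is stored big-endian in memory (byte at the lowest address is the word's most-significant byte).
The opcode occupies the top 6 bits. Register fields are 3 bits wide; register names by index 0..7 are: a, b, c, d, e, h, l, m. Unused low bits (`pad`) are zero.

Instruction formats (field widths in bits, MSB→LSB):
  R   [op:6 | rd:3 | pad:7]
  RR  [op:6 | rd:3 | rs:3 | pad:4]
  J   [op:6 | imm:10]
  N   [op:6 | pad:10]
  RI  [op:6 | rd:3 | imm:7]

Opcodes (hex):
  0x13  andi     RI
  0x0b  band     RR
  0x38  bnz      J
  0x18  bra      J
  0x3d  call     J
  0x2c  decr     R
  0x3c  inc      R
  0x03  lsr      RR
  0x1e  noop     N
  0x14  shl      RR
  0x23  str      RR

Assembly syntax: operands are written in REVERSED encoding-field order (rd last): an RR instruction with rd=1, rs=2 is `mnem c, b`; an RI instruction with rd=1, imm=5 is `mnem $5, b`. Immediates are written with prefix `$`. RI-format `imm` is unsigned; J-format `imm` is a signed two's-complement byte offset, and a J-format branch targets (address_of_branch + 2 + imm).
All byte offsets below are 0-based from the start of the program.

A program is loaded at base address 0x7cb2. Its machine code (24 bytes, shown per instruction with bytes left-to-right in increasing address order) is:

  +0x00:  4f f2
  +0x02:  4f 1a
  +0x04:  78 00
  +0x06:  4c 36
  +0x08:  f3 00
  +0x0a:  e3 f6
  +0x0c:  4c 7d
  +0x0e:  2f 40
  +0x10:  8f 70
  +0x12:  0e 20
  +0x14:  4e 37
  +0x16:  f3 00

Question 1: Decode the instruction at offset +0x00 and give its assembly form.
@+00  big-endian(4f f2) = 0x4ff2
  opcode bits[15:10]=0x13: andi/RI
  [9:7] rd=7 = m
  [6:0] imm=114 = $114

andi $114, m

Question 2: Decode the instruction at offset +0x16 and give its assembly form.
[16] f3 00 → 0xf300
  top 6b → 0x3c → inc [R]
  rd: (w>>7)&0x7=0x6 → l

inc l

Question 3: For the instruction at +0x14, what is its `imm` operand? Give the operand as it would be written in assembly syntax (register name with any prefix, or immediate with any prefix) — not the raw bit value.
$55

+0x14: 4e 37 ⇒ word 0x4e37 (big)
  op=0x4e37>>10=0x13 ⇒ andi (RI)
  rd: (w>>7)&0x7=0x4 → e
  imm: (w>>0)&0x7f=0x37 → $55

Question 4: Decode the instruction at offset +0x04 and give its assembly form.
noop

@+04  big-endian(78 00) = 0x7800
  op=0x7800>>10=0x1e ⇒ noop (N)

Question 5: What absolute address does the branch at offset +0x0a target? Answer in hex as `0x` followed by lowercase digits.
+0x0a: e3 f6 ⇒ word 0xe3f6 (big)
  op=0xe3f6>>10=0x38 ⇒ bnz (J)
  imm: (w>>0)&0x3ff=0x3f6 (s10→-10) → $-10
  target = base 0x7cb2 + off 0x0a + 2 + imm -10 = 0x7cb4

0x7cb4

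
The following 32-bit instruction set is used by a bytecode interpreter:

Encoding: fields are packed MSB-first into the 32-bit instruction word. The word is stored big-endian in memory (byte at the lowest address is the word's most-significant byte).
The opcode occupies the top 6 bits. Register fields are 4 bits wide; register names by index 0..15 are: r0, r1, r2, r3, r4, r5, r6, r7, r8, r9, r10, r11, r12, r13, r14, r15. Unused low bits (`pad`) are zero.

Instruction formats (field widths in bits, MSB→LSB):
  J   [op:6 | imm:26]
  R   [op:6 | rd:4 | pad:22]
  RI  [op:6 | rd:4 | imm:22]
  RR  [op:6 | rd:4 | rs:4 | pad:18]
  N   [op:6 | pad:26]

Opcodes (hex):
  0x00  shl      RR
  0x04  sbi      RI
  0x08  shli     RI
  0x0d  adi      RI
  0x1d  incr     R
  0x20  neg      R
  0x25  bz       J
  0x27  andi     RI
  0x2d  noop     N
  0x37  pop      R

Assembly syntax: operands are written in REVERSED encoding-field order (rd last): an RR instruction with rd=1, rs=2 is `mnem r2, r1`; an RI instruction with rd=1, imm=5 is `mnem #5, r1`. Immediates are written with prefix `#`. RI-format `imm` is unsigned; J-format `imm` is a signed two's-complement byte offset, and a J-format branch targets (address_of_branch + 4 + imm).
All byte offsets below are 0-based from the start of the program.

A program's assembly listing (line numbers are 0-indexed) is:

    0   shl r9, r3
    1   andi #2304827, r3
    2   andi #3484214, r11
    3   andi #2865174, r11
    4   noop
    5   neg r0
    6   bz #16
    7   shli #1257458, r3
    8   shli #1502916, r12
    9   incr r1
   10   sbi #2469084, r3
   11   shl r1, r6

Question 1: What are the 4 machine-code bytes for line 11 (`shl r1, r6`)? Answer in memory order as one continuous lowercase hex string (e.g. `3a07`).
01840000

11. shl fields op=0x0:6|rd=6:4|rs=1:4|pad=0:18 → word 01840000h → 01 84 00 00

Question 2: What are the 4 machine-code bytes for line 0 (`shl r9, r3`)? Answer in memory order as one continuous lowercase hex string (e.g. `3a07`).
00e40000

0. shl fields op=0x0:6|rd=3:4|rs=9:4|pad=0:18 → word 00e40000h → 00 e4 00 00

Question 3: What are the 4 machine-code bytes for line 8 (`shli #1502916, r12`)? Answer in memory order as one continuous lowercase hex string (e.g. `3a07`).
L8: shli op=0x8:6|rd=12:4|imm=1502916:22 ⇒ 0x2316eec4 ⇒ big 23 16 ee c4

2316eec4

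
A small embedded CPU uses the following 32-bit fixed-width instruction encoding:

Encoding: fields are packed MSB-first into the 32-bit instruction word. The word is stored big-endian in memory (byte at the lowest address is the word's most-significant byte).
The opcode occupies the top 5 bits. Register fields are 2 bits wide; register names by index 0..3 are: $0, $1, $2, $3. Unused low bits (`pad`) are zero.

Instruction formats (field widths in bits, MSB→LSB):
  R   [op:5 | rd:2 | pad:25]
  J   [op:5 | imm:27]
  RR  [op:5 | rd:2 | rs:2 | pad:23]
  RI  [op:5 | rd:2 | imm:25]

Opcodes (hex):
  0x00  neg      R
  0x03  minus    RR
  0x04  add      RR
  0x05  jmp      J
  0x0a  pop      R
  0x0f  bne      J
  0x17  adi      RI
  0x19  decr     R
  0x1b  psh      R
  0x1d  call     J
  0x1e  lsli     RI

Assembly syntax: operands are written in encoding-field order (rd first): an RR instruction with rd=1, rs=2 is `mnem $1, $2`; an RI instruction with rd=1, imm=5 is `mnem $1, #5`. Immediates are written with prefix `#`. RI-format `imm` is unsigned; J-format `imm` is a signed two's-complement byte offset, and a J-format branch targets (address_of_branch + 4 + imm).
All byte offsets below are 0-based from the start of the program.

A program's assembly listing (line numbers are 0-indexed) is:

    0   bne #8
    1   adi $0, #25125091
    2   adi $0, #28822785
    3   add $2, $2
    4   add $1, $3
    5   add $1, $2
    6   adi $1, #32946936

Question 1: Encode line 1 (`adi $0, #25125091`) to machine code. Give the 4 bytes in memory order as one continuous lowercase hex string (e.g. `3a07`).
b97f60e3

1. adi fields op=0x17:5|rd=0:2|imm=25125091:25 → word b97f60e3h → b9 7f 60 e3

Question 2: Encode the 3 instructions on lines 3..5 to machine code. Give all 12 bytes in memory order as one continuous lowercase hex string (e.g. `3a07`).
250000002380000023000000

line 3 (add): pack op=0x4:5|rd=2:2|rs=2:2|pad=0:23 = 0x25000000; big→ 25 00 00 00
line 4 (add): pack op=0x4:5|rd=1:2|rs=3:2|pad=0:23 = 0x23800000; big→ 23 80 00 00
line 5 (add): pack op=0x4:5|rd=1:2|rs=2:2|pad=0:23 = 0x23000000; big→ 23 00 00 00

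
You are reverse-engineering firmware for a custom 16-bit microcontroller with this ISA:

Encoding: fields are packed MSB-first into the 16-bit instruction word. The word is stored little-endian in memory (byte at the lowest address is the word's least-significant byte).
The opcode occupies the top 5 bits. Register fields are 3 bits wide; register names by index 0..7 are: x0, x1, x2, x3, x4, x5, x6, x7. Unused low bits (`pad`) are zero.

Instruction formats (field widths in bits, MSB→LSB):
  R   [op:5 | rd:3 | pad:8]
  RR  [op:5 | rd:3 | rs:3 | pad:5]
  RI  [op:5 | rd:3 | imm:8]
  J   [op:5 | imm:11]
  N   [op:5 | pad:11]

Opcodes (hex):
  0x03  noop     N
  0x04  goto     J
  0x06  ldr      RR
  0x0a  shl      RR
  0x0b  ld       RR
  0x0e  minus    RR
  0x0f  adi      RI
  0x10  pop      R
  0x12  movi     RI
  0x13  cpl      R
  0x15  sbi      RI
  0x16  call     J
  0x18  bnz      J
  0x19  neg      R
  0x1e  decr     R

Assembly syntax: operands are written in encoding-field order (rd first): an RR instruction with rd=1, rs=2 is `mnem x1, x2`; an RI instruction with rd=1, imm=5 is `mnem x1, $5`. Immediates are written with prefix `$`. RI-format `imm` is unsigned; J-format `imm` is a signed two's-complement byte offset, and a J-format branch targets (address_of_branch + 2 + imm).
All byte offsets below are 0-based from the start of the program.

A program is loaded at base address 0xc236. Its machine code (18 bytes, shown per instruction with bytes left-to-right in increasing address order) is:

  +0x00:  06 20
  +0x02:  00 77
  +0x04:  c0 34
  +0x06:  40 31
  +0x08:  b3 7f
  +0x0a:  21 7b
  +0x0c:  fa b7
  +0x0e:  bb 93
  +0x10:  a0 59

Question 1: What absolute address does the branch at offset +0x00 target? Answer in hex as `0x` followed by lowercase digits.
[00] 06 20 → 0x2006
  opcode bits[15:11]=0x4: goto/J
  imm: (w>>0)&0x7ff=0x6 → $6
  target = base 0xc236 + off 0x00 + 2 + imm 6 = 0xc23e

0xc23e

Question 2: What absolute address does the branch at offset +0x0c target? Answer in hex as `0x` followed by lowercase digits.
off 0x0c: read fa b7 as little → 0xb7fa
  opcode bits[15:11]=0x16: call/J
  [10:0] imm=2042 (s11→-6) = $-6
  target = base 0xc236 + off 0x0c + 2 + imm -6 = 0xc23e

0xc23e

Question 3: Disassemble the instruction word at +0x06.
+0x06: 40 31 ⇒ word 0x3140 (little)
  op=0x3140>>11=0x6 ⇒ ldr (RR)
  [10:8] rd=1 = x1
  [7:5] rs=2 = x2

ldr x1, x2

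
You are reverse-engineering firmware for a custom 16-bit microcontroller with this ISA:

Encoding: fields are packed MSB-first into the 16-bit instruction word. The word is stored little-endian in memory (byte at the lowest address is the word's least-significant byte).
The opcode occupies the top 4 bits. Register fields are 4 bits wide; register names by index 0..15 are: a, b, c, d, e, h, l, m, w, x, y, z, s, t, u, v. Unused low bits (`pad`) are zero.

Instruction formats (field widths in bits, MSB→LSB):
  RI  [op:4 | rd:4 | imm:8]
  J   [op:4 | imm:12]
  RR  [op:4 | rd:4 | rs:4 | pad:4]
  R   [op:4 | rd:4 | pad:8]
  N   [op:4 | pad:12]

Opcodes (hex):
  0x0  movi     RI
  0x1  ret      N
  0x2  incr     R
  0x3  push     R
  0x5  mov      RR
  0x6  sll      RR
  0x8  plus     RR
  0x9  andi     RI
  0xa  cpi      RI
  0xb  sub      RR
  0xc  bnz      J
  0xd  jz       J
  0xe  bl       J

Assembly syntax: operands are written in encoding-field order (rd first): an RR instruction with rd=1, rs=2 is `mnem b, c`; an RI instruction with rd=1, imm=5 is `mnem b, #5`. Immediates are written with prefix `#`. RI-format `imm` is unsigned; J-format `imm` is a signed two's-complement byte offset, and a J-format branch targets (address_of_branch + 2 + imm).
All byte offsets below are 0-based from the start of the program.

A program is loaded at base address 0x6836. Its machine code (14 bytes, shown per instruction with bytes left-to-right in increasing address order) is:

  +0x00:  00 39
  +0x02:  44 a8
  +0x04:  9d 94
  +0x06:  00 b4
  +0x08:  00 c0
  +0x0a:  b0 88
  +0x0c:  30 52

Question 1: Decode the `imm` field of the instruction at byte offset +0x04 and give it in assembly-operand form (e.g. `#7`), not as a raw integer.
@+04  little-endian(9d 94) = 0x949d
  top 4b → 0x9 → andi [RI]
  rd: (w>>8)&0xf=0x4 → e
  imm: (w>>0)&0xff=0x9d → #157

#157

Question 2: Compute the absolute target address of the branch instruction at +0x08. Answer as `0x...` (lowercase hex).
[08] 00 c0 → 0xc000
  opcode bits[15:12]=0xc: bnz/J
  imm@[11:0]=0x0 ⇒ #0
  target = base 0x6836 + off 0x08 + 2 + imm 0 = 0x6840

0x6840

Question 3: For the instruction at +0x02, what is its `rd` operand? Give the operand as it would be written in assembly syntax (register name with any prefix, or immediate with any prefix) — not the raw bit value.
w

[02] 44 a8 → 0xa844
  op=0xa844>>12=0xa ⇒ cpi (RI)
  rd@[11:8]=0x8 ⇒ w
  imm@[7:0]=0x44 ⇒ #68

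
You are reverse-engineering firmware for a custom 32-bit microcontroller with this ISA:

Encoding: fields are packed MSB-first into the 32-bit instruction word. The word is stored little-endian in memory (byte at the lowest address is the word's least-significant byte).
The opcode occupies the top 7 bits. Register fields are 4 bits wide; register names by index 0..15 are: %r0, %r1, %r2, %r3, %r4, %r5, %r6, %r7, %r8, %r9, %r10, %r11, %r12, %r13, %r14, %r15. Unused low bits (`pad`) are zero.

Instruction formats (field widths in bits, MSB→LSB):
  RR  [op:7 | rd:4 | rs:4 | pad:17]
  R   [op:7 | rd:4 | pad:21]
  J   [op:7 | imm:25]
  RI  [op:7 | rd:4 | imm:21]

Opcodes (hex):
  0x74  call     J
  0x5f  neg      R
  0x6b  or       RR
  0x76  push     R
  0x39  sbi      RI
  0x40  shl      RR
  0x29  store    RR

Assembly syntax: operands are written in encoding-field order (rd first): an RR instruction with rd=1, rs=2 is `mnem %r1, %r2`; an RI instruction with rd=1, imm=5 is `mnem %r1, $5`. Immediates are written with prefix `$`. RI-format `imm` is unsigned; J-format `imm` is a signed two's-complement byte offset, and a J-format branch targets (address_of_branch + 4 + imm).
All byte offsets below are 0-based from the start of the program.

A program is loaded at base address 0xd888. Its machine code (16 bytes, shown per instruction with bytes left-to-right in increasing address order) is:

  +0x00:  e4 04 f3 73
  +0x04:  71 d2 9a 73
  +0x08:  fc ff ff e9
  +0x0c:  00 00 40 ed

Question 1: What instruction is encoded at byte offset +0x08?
+0x08: fc ff ff e9 ⇒ word 0xe9fffffc (little)
  top 7b → 0x74 → call [J]
  [24:0] imm=33554428 (s25→-4) = $-4

call $-4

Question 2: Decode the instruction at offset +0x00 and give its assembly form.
sbi %r15, $1246436

off 0x00: read e4 04 f3 73 as little → 0x73f304e4
  top 7b → 0x39 → sbi [RI]
  [24:21] rd=15 = %r15
  [20:0] imm=1246436 = $1246436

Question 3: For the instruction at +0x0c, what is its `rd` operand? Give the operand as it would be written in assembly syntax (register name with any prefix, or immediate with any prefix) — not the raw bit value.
@+0c  little-endian(00 00 40 ed) = 0xed400000
  opcode bits[31:25]=0x76: push/R
  [24:21] rd=10 = %r10

%r10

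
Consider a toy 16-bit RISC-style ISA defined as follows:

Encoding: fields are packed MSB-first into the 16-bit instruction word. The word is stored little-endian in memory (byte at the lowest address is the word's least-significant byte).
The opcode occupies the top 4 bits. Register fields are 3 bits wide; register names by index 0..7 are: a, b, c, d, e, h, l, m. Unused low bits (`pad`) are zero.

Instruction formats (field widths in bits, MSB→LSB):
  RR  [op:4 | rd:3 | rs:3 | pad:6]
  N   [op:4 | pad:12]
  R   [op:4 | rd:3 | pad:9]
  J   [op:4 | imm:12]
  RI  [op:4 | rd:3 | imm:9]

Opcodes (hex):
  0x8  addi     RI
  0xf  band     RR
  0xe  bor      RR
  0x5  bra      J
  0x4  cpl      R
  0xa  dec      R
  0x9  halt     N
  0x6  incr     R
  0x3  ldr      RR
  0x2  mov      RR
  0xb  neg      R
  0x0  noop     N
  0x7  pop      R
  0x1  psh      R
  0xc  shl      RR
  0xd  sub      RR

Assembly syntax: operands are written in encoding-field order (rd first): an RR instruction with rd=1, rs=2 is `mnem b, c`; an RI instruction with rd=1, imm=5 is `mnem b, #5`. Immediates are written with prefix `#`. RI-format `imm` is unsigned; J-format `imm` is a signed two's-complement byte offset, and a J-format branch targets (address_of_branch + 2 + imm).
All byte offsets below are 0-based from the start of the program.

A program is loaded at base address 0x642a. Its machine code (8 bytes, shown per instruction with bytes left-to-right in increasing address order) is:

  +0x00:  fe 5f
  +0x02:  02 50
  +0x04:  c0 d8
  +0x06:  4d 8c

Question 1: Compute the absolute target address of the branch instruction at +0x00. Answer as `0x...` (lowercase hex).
0x642a

+0x00: fe 5f ⇒ word 0x5ffe (little)
  op=0x5ffe>>12=0x5 ⇒ bra (J)
  imm: (w>>0)&0xfff=0xffe (s12→-2) → #-2
  target = base 0x642a + off 0x00 + 2 + imm -2 = 0x642a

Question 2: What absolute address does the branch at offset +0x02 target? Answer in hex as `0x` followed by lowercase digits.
0x6430

off 0x02: read 02 50 as little → 0x5002
  opcode bits[15:12]=0x5: bra/J
  [11:0] imm=2 = #2
  target = base 0x642a + off 0x02 + 2 + imm 2 = 0x6430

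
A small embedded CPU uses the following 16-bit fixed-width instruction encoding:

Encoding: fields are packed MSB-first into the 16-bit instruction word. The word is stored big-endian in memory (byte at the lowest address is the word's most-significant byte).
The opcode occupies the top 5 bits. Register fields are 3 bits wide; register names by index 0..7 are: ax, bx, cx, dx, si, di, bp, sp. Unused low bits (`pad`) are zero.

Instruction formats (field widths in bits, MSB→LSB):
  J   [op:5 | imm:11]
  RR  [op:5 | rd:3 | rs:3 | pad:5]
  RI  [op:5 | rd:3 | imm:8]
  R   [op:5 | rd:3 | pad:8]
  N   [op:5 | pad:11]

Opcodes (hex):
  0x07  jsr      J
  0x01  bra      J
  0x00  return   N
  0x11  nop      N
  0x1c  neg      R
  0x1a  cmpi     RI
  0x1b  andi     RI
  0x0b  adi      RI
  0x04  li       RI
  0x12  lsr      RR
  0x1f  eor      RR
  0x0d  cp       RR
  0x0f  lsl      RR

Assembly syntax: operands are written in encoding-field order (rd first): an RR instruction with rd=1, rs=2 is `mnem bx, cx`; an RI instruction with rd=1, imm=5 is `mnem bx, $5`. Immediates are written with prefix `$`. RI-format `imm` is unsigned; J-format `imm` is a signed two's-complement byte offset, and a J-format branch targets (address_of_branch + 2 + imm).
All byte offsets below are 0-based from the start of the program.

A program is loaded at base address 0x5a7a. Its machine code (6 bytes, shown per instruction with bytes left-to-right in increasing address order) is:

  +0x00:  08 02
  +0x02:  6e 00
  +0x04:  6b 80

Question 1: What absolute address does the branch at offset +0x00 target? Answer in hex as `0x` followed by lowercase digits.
0x5a7e

off 0x00: read 08 02 as big → 0x0802
  top 5b → 0x1 → bra [J]
  [10:0] imm=2 = $2
  target = base 0x5a7a + off 0x00 + 2 + imm 2 = 0x5a7e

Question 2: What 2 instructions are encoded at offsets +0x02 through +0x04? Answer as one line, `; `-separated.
cp bp, ax; cp dx, si

[02] 6e 00 → 0x6e00
  opcode bits[15:11]=0xd: cp/RR
  [10:8] rd=6 = bp
  [7:5] rs=0 = ax
[04] 6b 80 → 0x6b80
  opcode bits[15:11]=0xd: cp/RR
  [10:8] rd=3 = dx
  [7:5] rs=4 = si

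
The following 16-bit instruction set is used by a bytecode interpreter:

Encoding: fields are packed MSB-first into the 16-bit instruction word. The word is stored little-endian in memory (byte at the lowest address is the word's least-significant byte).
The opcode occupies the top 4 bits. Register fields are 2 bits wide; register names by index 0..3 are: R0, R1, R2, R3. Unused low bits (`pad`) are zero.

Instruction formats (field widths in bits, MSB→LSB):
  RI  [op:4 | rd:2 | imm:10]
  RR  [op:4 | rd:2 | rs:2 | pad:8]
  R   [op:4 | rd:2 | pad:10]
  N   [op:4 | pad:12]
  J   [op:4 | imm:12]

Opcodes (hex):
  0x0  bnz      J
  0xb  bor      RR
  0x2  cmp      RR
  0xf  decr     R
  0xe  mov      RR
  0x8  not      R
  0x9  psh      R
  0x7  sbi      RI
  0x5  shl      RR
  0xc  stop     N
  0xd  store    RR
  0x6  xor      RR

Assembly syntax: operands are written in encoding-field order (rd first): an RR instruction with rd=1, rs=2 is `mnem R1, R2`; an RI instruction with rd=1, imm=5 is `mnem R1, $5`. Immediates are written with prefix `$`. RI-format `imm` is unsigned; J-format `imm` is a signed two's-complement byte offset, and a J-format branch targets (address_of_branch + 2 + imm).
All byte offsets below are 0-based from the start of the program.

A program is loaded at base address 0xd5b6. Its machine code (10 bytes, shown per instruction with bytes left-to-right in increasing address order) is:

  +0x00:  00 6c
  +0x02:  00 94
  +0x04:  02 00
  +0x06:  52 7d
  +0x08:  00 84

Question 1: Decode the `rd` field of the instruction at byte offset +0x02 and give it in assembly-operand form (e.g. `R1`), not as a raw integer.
off 0x02: read 00 94 as little → 0x9400
  op=0x9400>>12=0x9 ⇒ psh (R)
  rd: (w>>10)&0x3=0x1 → R1

R1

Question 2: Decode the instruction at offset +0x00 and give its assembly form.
xor R3, R0

@+00  little-endian(00 6c) = 0x6c00
  opcode bits[15:12]=0x6: xor/RR
  rd: (w>>10)&0x3=0x3 → R3
  rs: (w>>8)&0x3=0x0 → R0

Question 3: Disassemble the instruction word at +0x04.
+0x04: 02 00 ⇒ word 0x0002 (little)
  top 4b → 0x0 → bnz [J]
  imm: (w>>0)&0xfff=0x2 → $2

bnz $2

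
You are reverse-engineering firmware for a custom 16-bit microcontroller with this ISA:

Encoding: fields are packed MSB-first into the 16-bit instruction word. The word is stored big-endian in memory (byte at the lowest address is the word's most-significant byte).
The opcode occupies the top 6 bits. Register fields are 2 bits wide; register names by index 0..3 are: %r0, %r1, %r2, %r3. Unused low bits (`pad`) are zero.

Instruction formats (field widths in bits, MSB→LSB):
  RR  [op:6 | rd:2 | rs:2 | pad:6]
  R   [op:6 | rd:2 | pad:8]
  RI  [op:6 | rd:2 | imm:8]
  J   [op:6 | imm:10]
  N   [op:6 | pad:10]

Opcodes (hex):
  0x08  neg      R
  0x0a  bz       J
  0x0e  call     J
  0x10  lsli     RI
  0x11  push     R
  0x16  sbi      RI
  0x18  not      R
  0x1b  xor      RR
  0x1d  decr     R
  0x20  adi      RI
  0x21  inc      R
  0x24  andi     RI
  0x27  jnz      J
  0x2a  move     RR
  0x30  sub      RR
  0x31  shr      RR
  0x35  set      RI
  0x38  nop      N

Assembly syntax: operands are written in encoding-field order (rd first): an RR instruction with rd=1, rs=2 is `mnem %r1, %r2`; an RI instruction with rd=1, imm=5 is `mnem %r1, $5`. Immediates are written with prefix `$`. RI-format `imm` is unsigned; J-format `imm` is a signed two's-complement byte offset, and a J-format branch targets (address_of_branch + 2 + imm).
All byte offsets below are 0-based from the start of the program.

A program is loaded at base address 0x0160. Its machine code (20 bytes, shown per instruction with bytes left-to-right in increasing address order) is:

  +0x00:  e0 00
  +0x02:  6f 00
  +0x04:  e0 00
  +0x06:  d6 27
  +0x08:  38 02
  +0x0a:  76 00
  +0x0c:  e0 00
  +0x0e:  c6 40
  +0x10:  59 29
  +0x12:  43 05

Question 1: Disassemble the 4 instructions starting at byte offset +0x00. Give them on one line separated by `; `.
+0x00: e0 00 ⇒ word 0xe000 (big)
  opcode bits[15:10]=0x38: nop/N
+0x02: 6f 00 ⇒ word 0x6f00 (big)
  opcode bits[15:10]=0x1b: xor/RR
  rd@[9:8]=0x3 ⇒ %r3
  rs@[7:6]=0x0 ⇒ %r0
+0x04: e0 00 ⇒ word 0xe000 (big)
  opcode bits[15:10]=0x38: nop/N
+0x06: d6 27 ⇒ word 0xd627 (big)
  opcode bits[15:10]=0x35: set/RI
  rd@[9:8]=0x2 ⇒ %r2
  imm@[7:0]=0x27 ⇒ $39

nop; xor %r3, %r0; nop; set %r2, $39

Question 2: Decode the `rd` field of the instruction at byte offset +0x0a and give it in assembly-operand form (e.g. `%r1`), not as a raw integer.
%r2

[0a] 76 00 → 0x7600
  top 6b → 0x1d → decr [R]
  [9:8] rd=2 = %r2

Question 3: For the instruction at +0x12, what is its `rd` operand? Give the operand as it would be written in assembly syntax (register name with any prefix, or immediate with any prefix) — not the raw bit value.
%r3

@+12  big-endian(43 05) = 0x4305
  top 6b → 0x10 → lsli [RI]
  [9:8] rd=3 = %r3
  [7:0] imm=5 = $5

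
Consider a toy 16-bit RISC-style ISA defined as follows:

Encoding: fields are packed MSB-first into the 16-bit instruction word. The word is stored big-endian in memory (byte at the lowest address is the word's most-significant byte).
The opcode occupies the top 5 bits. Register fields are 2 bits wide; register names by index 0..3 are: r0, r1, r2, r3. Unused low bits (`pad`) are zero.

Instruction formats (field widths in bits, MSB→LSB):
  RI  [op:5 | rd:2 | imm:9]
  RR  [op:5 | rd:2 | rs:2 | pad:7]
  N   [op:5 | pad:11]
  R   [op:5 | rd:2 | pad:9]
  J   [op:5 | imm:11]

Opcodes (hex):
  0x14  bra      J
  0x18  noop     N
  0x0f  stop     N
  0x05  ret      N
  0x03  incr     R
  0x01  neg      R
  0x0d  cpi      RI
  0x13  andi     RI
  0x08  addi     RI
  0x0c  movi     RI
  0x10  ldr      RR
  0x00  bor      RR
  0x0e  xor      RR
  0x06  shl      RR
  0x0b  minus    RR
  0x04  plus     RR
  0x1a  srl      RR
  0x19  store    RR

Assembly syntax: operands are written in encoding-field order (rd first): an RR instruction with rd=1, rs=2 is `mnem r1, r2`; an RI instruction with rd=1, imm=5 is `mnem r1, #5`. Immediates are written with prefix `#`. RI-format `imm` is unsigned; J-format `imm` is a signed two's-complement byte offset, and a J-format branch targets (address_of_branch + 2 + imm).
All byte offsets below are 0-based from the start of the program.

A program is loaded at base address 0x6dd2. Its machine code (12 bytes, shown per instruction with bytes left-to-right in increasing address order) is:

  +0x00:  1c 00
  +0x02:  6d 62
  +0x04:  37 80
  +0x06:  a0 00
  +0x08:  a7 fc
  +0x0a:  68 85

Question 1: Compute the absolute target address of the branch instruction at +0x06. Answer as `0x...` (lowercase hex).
+0x06: a0 00 ⇒ word 0xa000 (big)
  opcode bits[15:11]=0x14: bra/J
  [10:0] imm=0 = #0
  target = base 0x6dd2 + off 0x06 + 2 + imm 0 = 0x6dda

0x6dda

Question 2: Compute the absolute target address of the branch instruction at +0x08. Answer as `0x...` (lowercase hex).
[08] a7 fc → 0xa7fc
  top 5b → 0x14 → bra [J]
  [10:0] imm=2044 (s11→-4) = #-4
  target = base 0x6dd2 + off 0x08 + 2 + imm -4 = 0x6dd8

0x6dd8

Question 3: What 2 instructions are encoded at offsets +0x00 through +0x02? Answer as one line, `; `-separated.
incr r2; cpi r2, #354

+0x00: 1c 00 ⇒ word 0x1c00 (big)
  top 5b → 0x3 → incr [R]
  rd: (w>>9)&0x3=0x2 → r2
+0x02: 6d 62 ⇒ word 0x6d62 (big)
  top 5b → 0xd → cpi [RI]
  rd: (w>>9)&0x3=0x2 → r2
  imm: (w>>0)&0x1ff=0x162 → #354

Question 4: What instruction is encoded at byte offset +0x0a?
cpi r0, #133

+0x0a: 68 85 ⇒ word 0x6885 (big)
  top 5b → 0xd → cpi [RI]
  rd@[10:9]=0x0 ⇒ r0
  imm@[8:0]=0x85 ⇒ #133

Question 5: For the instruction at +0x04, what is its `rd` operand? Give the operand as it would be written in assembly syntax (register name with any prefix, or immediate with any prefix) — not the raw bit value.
r3

off 0x04: read 37 80 as big → 0x3780
  top 5b → 0x6 → shl [RR]
  rd: (w>>9)&0x3=0x3 → r3
  rs: (w>>7)&0x3=0x3 → r3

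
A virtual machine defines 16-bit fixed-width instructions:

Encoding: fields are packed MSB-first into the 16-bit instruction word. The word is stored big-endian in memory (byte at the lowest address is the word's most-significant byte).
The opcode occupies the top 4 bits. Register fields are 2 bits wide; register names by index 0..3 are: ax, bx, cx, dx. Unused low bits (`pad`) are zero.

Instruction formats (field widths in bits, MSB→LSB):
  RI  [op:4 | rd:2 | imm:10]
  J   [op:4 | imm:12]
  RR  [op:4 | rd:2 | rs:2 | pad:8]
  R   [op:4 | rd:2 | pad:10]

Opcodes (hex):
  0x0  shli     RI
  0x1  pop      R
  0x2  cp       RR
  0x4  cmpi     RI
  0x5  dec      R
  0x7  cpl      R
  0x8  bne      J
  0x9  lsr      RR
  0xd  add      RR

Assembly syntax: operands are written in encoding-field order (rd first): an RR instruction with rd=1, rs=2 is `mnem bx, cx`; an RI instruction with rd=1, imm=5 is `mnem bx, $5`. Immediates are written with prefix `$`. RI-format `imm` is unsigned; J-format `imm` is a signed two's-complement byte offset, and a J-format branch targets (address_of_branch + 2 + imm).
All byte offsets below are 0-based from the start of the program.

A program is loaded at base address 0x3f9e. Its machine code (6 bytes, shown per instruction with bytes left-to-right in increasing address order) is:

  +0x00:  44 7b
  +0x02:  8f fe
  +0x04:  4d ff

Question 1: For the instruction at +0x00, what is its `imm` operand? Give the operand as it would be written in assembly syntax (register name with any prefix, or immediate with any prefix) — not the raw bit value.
@+00  big-endian(44 7b) = 0x447b
  opcode bits[15:12]=0x4: cmpi/RI
  rd: (w>>10)&0x3=0x1 → bx
  imm: (w>>0)&0x3ff=0x7b → $123

$123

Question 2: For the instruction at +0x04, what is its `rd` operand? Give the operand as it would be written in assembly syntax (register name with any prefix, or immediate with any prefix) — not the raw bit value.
+0x04: 4d ff ⇒ word 0x4dff (big)
  opcode bits[15:12]=0x4: cmpi/RI
  [11:10] rd=3 = dx
  [9:0] imm=511 = $511

dx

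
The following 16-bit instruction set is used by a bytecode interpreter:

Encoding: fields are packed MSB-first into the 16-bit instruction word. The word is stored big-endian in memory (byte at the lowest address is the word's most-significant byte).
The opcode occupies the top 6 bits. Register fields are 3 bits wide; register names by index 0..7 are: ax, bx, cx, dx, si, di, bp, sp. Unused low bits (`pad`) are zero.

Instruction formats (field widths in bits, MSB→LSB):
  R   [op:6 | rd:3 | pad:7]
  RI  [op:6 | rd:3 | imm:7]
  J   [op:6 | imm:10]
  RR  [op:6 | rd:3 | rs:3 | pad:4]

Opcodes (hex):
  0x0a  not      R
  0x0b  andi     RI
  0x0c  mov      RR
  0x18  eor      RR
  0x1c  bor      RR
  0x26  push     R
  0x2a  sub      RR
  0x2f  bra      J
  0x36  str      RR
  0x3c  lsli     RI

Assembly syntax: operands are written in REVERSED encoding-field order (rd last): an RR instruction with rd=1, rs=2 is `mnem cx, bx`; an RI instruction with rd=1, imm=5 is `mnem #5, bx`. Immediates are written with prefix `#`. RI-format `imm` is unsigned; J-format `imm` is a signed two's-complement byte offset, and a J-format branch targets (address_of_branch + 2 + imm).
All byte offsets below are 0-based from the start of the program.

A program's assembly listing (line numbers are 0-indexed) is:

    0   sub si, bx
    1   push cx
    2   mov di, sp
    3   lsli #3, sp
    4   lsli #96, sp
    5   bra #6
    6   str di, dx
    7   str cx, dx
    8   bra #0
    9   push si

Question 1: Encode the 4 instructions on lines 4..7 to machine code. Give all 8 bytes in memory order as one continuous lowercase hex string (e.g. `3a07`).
L4: lsli op=0x3c:6|rd=7:3|imm=96:7 ⇒ 0xf3e0 ⇒ big f3 e0
L5: bra op=0x2f:6|imm=6:10 ⇒ 0xbc06 ⇒ big bc 06
L6: str op=0x36:6|rd=3:3|rs=5:3|pad=0:4 ⇒ 0xd9d0 ⇒ big d9 d0
L7: str op=0x36:6|rd=3:3|rs=2:3|pad=0:4 ⇒ 0xd9a0 ⇒ big d9 a0

f3e0bc06d9d0d9a0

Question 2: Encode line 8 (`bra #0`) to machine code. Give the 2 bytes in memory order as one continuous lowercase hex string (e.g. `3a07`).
bc00

L8: bra op=0x2f:6|imm=0:10 ⇒ 0xbc00 ⇒ big bc 00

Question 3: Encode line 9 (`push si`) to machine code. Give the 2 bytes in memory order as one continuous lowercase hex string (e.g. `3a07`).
line 9 (push): pack op=0x26:6|rd=4:3|pad=0:7 = 0x9a00; big→ 9a 00

9a00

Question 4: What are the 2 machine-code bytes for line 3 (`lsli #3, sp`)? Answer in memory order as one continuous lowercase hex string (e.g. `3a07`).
f383

L3: lsli op=0x3c:6|rd=7:3|imm=3:7 ⇒ 0xf383 ⇒ big f3 83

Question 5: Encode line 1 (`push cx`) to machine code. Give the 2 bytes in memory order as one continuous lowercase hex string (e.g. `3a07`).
line 1 (push): pack op=0x26:6|rd=2:3|pad=0:7 = 0x9900; big→ 99 00

9900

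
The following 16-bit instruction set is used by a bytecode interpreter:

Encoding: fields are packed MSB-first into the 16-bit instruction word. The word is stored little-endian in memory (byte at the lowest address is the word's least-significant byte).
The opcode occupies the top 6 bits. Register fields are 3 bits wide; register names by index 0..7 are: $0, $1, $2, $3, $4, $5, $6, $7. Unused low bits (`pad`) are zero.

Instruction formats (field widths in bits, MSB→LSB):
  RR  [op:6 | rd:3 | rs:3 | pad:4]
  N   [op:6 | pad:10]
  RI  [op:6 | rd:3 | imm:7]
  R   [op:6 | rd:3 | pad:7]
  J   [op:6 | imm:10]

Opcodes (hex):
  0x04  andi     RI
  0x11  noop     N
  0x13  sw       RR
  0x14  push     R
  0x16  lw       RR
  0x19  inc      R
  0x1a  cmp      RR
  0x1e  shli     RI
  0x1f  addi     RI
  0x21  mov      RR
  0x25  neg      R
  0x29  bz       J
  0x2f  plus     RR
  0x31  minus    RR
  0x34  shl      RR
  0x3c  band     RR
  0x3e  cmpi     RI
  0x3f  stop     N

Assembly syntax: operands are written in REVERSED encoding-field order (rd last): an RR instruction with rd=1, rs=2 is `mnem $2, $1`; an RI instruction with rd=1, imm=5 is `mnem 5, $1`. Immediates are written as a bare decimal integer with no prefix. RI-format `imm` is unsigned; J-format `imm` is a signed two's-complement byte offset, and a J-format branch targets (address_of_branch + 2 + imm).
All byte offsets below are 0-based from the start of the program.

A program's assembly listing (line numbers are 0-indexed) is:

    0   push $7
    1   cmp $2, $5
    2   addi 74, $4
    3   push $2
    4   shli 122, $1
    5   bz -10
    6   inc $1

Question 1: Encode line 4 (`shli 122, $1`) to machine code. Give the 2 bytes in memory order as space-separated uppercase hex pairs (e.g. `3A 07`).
4. shli fields op=0x1e:6|rd=1:3|imm=122:7 → word 78fah → fa 78

FA 78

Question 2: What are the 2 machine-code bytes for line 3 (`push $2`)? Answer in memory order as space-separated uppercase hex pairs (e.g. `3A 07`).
00 51

L3: push op=0x14:6|rd=2:3|pad=0:7 ⇒ 0x5100 ⇒ little 00 51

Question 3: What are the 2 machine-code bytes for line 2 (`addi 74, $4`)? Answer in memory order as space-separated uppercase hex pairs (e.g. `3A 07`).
4A 7E

2. addi fields op=0x1f:6|rd=4:3|imm=74:7 → word 7e4ah → 4a 7e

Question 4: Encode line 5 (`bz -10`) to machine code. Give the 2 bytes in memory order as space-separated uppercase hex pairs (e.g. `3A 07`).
line 5 (bz): pack op=0x29:6|imm=-10:10 = 0xa7f6; little→ f6 a7

F6 A7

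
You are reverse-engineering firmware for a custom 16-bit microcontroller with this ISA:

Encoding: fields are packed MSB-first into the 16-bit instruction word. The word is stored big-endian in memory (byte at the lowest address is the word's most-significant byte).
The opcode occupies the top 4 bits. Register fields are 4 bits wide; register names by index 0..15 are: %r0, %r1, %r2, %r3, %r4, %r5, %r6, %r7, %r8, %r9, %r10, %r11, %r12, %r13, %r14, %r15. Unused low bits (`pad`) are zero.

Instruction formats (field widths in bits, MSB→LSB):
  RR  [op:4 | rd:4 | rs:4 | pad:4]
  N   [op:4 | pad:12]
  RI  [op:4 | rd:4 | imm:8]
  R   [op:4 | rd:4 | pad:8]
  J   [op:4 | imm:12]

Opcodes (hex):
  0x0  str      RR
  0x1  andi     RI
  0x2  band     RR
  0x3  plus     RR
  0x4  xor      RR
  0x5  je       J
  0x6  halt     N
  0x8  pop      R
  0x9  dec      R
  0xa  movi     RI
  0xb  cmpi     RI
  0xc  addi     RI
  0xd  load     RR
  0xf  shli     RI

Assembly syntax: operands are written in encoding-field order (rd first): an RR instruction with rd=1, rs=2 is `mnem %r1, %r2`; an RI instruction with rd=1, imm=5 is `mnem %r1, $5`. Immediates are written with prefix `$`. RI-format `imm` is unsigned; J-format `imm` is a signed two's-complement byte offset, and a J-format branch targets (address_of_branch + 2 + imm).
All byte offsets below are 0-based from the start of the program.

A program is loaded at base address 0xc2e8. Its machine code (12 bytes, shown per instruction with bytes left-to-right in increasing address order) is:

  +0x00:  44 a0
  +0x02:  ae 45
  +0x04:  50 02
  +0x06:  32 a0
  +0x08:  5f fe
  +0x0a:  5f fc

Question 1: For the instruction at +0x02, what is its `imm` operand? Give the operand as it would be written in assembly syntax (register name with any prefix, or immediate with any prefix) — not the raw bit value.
$69

+0x02: ae 45 ⇒ word 0xae45 (big)
  op=0xae45>>12=0xa ⇒ movi (RI)
  rd@[11:8]=0xe ⇒ %r14
  imm@[7:0]=0x45 ⇒ $69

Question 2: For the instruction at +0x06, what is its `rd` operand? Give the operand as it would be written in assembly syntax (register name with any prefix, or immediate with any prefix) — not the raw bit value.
@+06  big-endian(32 a0) = 0x32a0
  opcode bits[15:12]=0x3: plus/RR
  rd@[11:8]=0x2 ⇒ %r2
  rs@[7:4]=0xa ⇒ %r10

%r2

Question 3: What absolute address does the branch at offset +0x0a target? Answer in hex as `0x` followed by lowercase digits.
0xc2f0

@+0a  big-endian(5f fc) = 0x5ffc
  op=0x5ffc>>12=0x5 ⇒ je (J)
  imm: (w>>0)&0xfff=0xffc (s12→-4) → $-4
  target = base 0xc2e8 + off 0x0a + 2 + imm -4 = 0xc2f0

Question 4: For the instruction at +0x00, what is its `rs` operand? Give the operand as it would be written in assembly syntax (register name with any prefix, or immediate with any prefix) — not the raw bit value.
%r10

off 0x00: read 44 a0 as big → 0x44a0
  op=0x44a0>>12=0x4 ⇒ xor (RR)
  rd: (w>>8)&0xf=0x4 → %r4
  rs: (w>>4)&0xf=0xa → %r10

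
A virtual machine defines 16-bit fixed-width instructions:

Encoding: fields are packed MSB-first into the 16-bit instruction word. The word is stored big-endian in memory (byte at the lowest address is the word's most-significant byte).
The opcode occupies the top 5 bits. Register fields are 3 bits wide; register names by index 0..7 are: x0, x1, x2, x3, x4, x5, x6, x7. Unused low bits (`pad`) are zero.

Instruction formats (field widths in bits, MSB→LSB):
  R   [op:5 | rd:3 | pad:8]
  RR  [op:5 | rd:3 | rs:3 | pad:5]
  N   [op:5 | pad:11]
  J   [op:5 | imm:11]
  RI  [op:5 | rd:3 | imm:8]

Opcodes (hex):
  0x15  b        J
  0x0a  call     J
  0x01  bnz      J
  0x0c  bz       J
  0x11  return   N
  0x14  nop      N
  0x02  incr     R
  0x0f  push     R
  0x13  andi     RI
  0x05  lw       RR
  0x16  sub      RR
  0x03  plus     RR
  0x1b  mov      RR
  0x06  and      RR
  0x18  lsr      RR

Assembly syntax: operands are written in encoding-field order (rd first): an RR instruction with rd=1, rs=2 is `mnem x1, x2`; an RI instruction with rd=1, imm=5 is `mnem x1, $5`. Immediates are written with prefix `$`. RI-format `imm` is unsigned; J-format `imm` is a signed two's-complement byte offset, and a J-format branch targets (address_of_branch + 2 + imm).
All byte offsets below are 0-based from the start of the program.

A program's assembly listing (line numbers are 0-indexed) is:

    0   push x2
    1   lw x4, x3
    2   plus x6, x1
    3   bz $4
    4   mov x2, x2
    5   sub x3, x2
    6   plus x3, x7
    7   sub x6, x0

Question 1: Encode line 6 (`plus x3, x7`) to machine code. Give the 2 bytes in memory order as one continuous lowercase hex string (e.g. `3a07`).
1be0

6. plus fields op=0x3:5|rd=3:3|rs=7:3|pad=0:5 → word 1be0h → 1b e0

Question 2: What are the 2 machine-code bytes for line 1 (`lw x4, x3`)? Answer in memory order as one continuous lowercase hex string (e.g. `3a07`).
L1: lw op=0x5:5|rd=4:3|rs=3:3|pad=0:5 ⇒ 0x2c60 ⇒ big 2c 60

2c60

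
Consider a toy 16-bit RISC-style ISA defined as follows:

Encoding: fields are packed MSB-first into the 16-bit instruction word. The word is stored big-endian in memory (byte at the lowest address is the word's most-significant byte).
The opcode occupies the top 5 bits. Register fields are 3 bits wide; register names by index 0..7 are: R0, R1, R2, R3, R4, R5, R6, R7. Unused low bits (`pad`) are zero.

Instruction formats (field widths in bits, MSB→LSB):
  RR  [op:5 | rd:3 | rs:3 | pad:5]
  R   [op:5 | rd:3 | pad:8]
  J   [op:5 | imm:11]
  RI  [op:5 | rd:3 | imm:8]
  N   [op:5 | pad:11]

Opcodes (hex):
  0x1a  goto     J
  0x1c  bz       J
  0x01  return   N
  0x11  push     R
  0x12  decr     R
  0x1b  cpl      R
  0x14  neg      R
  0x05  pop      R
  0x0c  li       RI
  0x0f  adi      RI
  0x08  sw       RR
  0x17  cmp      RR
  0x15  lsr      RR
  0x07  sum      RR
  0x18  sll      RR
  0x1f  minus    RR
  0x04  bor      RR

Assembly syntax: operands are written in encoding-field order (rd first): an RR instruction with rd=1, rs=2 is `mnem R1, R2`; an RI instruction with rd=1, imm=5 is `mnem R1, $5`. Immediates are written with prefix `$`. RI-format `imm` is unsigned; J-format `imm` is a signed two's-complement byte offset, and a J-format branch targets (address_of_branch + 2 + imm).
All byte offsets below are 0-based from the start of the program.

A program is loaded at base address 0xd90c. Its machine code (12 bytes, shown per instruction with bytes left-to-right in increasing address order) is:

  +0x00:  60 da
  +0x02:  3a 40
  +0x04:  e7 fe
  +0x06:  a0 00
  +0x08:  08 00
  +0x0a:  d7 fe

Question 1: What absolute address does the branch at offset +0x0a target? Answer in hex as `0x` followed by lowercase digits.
0xd916

[0a] d7 fe → 0xd7fe
  op=0xd7fe>>11=0x1a ⇒ goto (J)
  [10:0] imm=2046 (s11→-2) = $-2
  target = base 0xd90c + off 0x0a + 2 + imm -2 = 0xd916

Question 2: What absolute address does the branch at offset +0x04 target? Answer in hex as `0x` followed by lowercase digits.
0xd910

off 0x04: read e7 fe as big → 0xe7fe
  top 5b → 0x1c → bz [J]
  imm@[10:0]=0x7fe (s11→-2) ⇒ $-2
  target = base 0xd90c + off 0x04 + 2 + imm -2 = 0xd910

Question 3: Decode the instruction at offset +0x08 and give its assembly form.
return

+0x08: 08 00 ⇒ word 0x0800 (big)
  op=0x0800>>11=0x1 ⇒ return (N)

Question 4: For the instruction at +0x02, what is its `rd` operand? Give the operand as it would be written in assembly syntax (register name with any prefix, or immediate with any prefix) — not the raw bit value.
@+02  big-endian(3a 40) = 0x3a40
  opcode bits[15:11]=0x7: sum/RR
  rd: (w>>8)&0x7=0x2 → R2
  rs: (w>>5)&0x7=0x2 → R2

R2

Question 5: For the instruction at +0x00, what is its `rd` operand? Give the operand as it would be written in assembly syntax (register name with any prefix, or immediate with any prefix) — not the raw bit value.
R0

@+00  big-endian(60 da) = 0x60da
  top 5b → 0xc → li [RI]
  [10:8] rd=0 = R0
  [7:0] imm=218 = $218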